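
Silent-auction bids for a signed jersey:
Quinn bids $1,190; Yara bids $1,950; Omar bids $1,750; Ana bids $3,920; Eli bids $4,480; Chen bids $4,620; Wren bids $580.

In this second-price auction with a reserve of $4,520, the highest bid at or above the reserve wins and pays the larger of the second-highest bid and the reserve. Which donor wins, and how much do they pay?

Chen pays $4,520

Sorting bids: 4,620 (Chen) > 4,480 (Eli) > 3,920 (Ana) > 1,950 (Yara) > 1,750 (Omar) > 1,190 (Quinn) > …
Chen has the top bid at or above the reserve ($4,620).
max(second-highest $4,480, reserve $4,520) = $4,520.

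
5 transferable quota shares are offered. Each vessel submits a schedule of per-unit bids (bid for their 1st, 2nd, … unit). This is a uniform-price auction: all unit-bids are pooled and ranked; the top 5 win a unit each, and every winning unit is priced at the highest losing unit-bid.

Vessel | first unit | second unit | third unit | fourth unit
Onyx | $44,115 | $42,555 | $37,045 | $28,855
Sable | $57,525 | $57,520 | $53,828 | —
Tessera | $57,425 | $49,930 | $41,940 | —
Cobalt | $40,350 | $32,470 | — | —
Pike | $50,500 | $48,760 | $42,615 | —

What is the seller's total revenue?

Total revenue: $249,650

Merging the schedules and taking the best 5: 57,525 (Sable-1), 57,520 (Sable-2), 57,425 (Tessera-1), 53,828 (Sable-3), 50,500 (Pike-1)
Highest rejected unit-bid = $49,930.
Allocation: Pike 1, Sable 3, Tessera 1. Every unit priced at $49,930.
Revenue = 5 × 49,930 = $249,650.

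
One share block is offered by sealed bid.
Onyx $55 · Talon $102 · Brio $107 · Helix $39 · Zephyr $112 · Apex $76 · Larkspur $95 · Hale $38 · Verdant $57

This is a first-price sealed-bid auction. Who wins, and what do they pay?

Zephyr pays $112

Sorting bids: 112 (Zephyr) > 107 (Brio) > 102 (Talon) > 95 (Larkspur) > 76 (Apex) > 57 (Verdant) > …
First-price: Zephyr pays what they bid, $112.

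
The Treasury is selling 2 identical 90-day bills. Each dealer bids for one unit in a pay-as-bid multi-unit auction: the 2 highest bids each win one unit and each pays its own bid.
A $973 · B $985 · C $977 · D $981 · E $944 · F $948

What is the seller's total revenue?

Sorting: 985 (B), 981 (D), 977 (C), 973 (A), …
Winners (2 units): B, D.
Total revenue = 985 + 981 = $1,966.

Total revenue: $1,966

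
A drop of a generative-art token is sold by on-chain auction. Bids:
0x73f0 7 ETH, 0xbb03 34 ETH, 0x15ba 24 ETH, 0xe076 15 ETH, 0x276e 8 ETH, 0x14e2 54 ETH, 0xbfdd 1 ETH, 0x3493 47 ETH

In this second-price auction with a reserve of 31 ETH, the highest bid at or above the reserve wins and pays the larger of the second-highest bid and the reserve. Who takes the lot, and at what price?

Bids ranked: 54 (0x14e2) > 47 (0x3493) > 34 (0xbb03) > 24 (0x15ba) > 15 (0xe076) > 8 (0x276e) > …
Highest eligible bid: 0x14e2 at 54 ETH.
Second-highest bid 47 ETH exceeds the reserve 31 ETH → payment 47 ETH.

0x14e2 pays 47 ETH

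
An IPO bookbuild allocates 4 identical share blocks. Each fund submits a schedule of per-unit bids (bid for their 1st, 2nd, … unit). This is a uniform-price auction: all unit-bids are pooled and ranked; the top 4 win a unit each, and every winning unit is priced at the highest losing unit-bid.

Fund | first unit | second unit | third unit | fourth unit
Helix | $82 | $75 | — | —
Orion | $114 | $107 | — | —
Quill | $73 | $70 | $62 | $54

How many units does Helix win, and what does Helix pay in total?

Helix: 2 units, pays $146

Merging the schedules and taking the best 4: 114 (Orion-1), 107 (Orion-2), 82 (Helix-1), 75 (Helix-2)
Highest rejected unit-bid = $73.
Helix wins 2 unit(s) at $73 each.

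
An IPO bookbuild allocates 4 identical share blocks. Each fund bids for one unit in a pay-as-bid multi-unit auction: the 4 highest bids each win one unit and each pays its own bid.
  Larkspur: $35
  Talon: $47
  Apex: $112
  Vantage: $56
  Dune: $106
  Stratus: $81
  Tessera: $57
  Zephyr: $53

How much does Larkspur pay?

Larkspur pays $0

Bids ranked high→low: 112 (Apex), 106 (Dune), 81 (Stratus), 57 (Tessera), 56 (Vantage), 53 (Zephyr), …
Winners (4 units): Apex, Dune, Stratus, Tessera.
Larkspur does not win → $0.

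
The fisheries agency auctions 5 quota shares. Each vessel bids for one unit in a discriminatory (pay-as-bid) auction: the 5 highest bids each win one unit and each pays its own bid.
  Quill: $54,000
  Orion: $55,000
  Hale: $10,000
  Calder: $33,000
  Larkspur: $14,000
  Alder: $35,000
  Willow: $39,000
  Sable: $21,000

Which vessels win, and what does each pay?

Orion $55,000, Quill $54,000, Willow $39,000, Alder $35,000, Calder $33,000

Ordering the bids: 55,000 (Orion), 54,000 (Quill), 39,000 (Willow), 35,000 (Alder), 33,000 (Calder), 21,000 (Sable), 14,000 (Larkspur), …
The 5 highest are Orion, Quill, Willow, Alder, Calder.
Each winner pays its own bid: Orion $55,000, Quill $54,000, Willow $39,000, Alder $35,000, Calder $33,000.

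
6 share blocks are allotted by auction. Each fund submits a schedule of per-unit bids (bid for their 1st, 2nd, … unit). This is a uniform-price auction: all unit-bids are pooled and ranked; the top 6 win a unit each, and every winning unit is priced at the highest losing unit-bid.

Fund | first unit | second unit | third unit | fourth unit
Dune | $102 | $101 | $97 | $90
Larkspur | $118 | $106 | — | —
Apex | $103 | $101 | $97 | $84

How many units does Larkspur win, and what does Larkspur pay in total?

Pooled unit-bids ranked (top 6): 118 (Larkspur-1), 106 (Larkspur-2), 103 (Apex-1), 102 (Dune-1), 101 (Dune-2), 101 (Apex-2)
First bid not allocated: $97.
Larkspur wins 2 unit(s) at $97 each.

Larkspur: 2 units, pays $194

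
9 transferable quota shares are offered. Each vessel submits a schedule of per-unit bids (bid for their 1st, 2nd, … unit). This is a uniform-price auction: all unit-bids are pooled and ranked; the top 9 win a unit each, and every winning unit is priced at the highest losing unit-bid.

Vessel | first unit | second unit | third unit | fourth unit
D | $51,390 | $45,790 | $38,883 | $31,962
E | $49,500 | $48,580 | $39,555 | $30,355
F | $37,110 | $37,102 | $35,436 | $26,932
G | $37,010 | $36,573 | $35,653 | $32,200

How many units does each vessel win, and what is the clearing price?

D 3, E 3, F 2, G 1; clearing price $36,573

Pooled unit-bids ranked (top 9): 51,390 (D-1), 49,500 (E-1), 48,580 (E-2), 45,790 (D-2), 39,555 (E-3), 38,883 (D-3), 37,110 (F-1), 37,102 (F-2), 37,010 (G-1)
The (k+1)-th unit-bid is $36,573.
Allocation: D 3, E 3, F 2, G 1.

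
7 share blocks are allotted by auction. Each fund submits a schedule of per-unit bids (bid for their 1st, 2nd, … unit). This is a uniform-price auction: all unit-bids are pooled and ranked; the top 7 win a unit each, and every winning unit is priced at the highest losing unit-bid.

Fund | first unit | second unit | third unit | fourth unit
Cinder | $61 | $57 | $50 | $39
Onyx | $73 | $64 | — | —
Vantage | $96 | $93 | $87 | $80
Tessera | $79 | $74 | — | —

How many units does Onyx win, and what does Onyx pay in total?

Merging the schedules and taking the best 7: 96 (Vantage-1), 93 (Vantage-2), 87 (Vantage-3), 80 (Vantage-4), 79 (Tessera-1), 74 (Tessera-2), 73 (Onyx-1)
Highest rejected unit-bid = $64.
Onyx wins 1 unit(s) at $64 each.

Onyx: 1 unit, pays $64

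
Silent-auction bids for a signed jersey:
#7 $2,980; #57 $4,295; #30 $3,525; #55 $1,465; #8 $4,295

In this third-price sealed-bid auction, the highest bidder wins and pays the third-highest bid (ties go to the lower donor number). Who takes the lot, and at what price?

Bids ranked: 4,295 (#8) > 4,295 (#57) > 3,525 (#30) > 2,980 (#7) > 1,465 (#55)
Tie at $4,295 → #8 wins by tie-break.
#8 is highest; pays the third-highest bid, $3,525.

#8 pays $3,525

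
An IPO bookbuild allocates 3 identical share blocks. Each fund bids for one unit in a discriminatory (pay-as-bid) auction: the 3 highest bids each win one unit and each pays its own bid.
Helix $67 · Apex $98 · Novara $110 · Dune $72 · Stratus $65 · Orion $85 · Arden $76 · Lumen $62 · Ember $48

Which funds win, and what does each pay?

Bids ranked high→low: 110 (Novara), 98 (Apex), 85 (Orion), 76 (Arden), 72 (Dune), …
The 3 highest are Novara, Apex, Orion.
Each winner pays its own bid: Novara $110, Apex $98, Orion $85.

Novara $110, Apex $98, Orion $85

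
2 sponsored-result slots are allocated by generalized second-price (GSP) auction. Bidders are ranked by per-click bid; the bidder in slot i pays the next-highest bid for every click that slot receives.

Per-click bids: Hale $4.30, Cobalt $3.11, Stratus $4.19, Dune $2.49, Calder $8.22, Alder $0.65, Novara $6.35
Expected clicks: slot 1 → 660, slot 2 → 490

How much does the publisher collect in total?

Total revenue: $6298.00

Per-click bids in order: $8.22 (Calder) > $6.35 (Novara) > $4.30 (Hale) > …
Slot 1: Calder pays $6.35 × 660 = $4191.00
Slot 2: Novara pays $4.30 × 490 = $2107.00
Total = $6298.00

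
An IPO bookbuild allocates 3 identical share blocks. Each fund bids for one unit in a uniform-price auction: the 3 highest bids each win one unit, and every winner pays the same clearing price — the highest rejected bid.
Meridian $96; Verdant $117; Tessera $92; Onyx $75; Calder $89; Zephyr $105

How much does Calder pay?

Calder pays $0

Ordering the bids: 117 (Verdant), 105 (Zephyr), 96 (Meridian), 92 (Tessera), 89 (Calder), …
Winners (3 units): Verdant, Zephyr, Meridian.
First losing bid is Tessera's $92, which sets the uniform price.
Calder does not win → pays $0.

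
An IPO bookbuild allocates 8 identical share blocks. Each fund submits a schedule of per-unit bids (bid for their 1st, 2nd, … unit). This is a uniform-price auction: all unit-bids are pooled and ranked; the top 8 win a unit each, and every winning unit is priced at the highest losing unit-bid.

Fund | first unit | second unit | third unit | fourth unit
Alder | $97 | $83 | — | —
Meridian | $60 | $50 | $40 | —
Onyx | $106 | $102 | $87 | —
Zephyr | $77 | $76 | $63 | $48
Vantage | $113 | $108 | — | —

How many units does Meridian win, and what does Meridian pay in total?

Meridian: 0 units, pays $0

Merging the schedules and taking the best 8: 113 (Vantage-1), 108 (Vantage-2), 106 (Onyx-1), 102 (Onyx-2), 97 (Alder-1), 87 (Onyx-3), 83 (Alder-2), 77 (Zephyr-1)
Highest rejected unit-bid = $76.
Meridian wins 0 unit(s) at $76 each.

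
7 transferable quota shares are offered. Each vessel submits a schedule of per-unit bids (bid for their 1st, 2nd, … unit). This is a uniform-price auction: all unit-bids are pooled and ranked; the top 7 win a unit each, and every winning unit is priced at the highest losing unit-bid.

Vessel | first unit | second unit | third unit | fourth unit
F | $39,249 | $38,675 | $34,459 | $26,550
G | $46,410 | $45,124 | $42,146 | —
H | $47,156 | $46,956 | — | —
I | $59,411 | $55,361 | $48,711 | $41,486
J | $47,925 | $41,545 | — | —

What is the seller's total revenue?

Pooled unit-bids ranked (top 7): 59,411 (I-1), 55,361 (I-2), 48,711 (I-3), 47,925 (J-1), 47,156 (H-1), 46,956 (H-2), 46,410 (G-1)
First bid not allocated: $45,124.
Allocation: G 1, H 2, I 3, J 1. Every unit priced at $45,124.
Revenue = 7 × 45,124 = $315,868.

Total revenue: $315,868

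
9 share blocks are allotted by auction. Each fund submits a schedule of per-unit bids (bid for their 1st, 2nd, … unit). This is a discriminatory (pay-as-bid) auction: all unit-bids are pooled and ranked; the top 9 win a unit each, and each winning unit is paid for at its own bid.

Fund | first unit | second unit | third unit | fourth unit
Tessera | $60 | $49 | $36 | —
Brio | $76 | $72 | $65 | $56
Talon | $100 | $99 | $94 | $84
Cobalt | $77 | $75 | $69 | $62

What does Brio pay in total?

Brio pays $148

Pooled unit-bids ranked (top 9): 100 (Talon-1), 99 (Talon-2), 94 (Talon-3), 84 (Talon-4), 77 (Cobalt-1), 76 (Brio-1), 75 (Cobalt-2), 72 (Brio-2), 69 (Cobalt-3)
Next rejected bid: $65 (not a price — pay-as-bid).
Brio's winning unit-bids: 76 + 72 = $148.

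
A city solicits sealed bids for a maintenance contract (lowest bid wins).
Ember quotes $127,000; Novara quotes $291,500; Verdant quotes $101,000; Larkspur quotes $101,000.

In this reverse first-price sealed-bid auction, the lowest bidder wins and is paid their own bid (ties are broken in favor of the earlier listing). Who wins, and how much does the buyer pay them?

Verdant is paid $101,000

Bids ranked: 101,000 (Verdant) < 101,000 (Larkspur) < 127,000 (Ember) < 291,500 (Novara)
Verdant and Larkspur tie at $101,000; tie-break gives it to Verdant.
Verdant is lowest → is paid own bid, $101,000.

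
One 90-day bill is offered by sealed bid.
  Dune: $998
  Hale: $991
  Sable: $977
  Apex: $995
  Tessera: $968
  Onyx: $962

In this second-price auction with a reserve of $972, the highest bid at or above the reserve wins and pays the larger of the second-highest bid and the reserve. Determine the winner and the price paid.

Dune pays $995

Sorting bids: 998 (Dune) > 995 (Apex) > 991 (Hale) > 977 (Sable) > 968 (Tessera) > 962 (Onyx)
Highest eligible bid: Dune at $998.
Second-highest bid $995 exceeds the reserve $972 → payment $995.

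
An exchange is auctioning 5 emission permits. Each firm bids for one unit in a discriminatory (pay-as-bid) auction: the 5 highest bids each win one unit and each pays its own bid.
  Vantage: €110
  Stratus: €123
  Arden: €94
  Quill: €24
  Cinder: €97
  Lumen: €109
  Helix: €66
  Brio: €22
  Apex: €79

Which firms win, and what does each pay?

Stratus €123, Vantage €110, Lumen €109, Cinder €97, Arden €94

Ordering the bids: 123 (Stratus), 110 (Vantage), 109 (Lumen), 97 (Cinder), 94 (Arden), 79 (Apex), 66 (Helix), …
Winners (5 units): Stratus, Vantage, Lumen, Cinder, Arden.
Each winner pays its own bid: Stratus €123, Vantage €110, Lumen €109, Cinder €97, Arden €94.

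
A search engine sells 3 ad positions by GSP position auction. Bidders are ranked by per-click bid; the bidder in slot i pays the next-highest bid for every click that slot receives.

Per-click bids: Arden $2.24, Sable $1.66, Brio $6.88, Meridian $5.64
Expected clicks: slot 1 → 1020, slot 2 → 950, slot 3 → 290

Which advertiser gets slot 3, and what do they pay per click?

Ranked by bid: $6.88 (Brio) > $5.64 (Meridian) > $2.24 (Arden) > $1.66 (Sable)
Slot 3 goes to the third-ranked bidder, Arden, who pays the next bid down: $1.66/click.

Arden; $1.66 per click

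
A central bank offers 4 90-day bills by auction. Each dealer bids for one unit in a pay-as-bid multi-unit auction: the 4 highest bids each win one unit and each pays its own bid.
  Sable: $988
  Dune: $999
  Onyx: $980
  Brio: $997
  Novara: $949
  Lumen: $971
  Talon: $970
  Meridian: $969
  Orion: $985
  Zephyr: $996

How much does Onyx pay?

Bids ranked high→low: 999 (Dune), 997 (Brio), 996 (Zephyr), 988 (Sable), 985 (Orion), 980 (Onyx), …
The 4 highest are Dune, Brio, Zephyr, Sable.
Onyx does not win → $0.

Onyx pays $0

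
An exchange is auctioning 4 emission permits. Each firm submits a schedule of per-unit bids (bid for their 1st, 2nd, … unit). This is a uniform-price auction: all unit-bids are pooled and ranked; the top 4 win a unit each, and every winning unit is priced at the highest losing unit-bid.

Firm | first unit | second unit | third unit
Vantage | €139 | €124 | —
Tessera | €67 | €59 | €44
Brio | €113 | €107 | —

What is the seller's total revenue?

Pooled unit-bids ranked (top 4): 139 (Vantage-1), 124 (Vantage-2), 113 (Brio-1), 107 (Brio-2)
Highest rejected unit-bid = €67.
Allocation: Brio 2, Vantage 2. Every unit priced at €67.
Revenue = 4 × 67 = €268.

Total revenue: €268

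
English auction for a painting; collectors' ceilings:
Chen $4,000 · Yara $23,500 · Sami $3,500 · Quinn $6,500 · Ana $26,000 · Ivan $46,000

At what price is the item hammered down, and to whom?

Ivan wins at $26,000

Rule: the price rises until one bidder remains; the winner pays the price at which the last rival dropped out.
Sorting limits: 46,000 (Ivan) > 26,000 (Ana) > 23,500 (Yara) > 6,500 (Quinn) > 4,000 (Chen) > 3,500 (Sami)
Ana is the last rival to drop out, at $26,000; Ivan remains and wins at that price.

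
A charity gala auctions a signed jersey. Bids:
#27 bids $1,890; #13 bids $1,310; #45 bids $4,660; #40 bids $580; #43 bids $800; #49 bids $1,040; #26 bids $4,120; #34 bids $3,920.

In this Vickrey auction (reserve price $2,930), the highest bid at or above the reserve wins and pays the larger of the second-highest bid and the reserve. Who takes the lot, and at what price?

Bids in order: 4,660 (#45) > 4,120 (#26) > 3,920 (#34) > 1,890 (#27) > 1,310 (#13) > 1,040 (#49) > …
#45 has the top bid at or above the reserve ($4,660).
max(second-highest $4,120, reserve $2,930) = $4,120; the reserve does not bind.

#45 pays $4,120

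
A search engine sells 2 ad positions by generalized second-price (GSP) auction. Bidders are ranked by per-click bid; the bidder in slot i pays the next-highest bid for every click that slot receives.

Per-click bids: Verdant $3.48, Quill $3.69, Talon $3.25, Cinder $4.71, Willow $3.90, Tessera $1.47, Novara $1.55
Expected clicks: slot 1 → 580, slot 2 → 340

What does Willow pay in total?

Willow pays $1254.60

Ranked by bid: $4.71 (Cinder) > $3.90 (Willow) > $3.69 (Quill) > …
Willow holds slot 2 → pays next bid $3.69 × 340 clicks = $1254.60.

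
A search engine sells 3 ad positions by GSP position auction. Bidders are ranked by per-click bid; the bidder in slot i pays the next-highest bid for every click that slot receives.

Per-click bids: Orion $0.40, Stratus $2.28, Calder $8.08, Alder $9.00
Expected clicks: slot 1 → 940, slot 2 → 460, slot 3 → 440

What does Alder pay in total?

Per-click bids in order: $9.00 (Alder) > $8.08 (Calder) > $2.28 (Stratus) > $0.40 (Orion)
Alder holds slot 1 → pays next bid $8.08 × 940 clicks = $7595.20.

Alder pays $7595.20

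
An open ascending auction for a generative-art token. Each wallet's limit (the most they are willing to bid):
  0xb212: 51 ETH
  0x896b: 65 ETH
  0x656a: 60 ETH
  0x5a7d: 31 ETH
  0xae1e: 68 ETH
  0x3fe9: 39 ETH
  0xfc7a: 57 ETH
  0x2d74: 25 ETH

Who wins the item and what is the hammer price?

0xae1e wins at 65 ETH

Open ascending-bid auction: the price rises until one bidder remains; the winner pays the price at which the last rival dropped out.
Sorting limits: 68 (0xae1e) > 65 (0x896b) > 60 (0x656a) > 57 (0xfc7a) > 51 (0xb212) > 39 (0x3fe9) > …
Once the price passes 65 ETH, only 0xae1e is left; the hammer falls at 0x896b's limit of 65 ETH.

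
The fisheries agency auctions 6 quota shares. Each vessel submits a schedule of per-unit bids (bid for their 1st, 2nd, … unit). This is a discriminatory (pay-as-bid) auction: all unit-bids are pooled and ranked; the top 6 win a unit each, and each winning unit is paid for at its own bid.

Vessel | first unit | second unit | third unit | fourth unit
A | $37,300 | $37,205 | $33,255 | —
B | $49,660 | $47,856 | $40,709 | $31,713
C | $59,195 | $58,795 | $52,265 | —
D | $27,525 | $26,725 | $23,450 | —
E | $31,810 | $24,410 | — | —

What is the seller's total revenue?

Merging the schedules and taking the best 6: 59,195 (C-1), 58,795 (C-2), 52,265 (C-3), 49,660 (B-1), 47,856 (B-2), 40,709 (B-3)
Next rejected bid: $37,300 (not a price — pay-as-bid).
Each winning unit pays its own bid.
Revenue = 59,195 + 58,795 + 52,265 + 49,660 + 47,856 + 40,709 = $308,480.

Total revenue: $308,480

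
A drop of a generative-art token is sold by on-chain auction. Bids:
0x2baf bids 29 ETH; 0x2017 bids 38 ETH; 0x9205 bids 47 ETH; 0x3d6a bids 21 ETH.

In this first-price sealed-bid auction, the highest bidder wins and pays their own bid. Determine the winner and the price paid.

0x9205 pays 47 ETH

Sorting bids: 47 (0x9205) > 38 (0x2017) > 29 (0x2baf) > 21 (0x3d6a)
0x9205 is highest → pays own bid, 47 ETH.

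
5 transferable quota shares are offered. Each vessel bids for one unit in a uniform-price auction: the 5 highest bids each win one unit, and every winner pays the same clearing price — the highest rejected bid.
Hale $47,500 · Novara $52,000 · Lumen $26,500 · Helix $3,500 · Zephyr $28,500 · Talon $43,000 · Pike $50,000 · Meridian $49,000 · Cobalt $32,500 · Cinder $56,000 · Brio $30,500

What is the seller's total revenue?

Sorting: 56,000 (Cinder), 52,000 (Novara), 50,000 (Pike), 49,000 (Meridian), 47,500 (Hale), 43,000 (Talon), 32,500 (Cobalt), …
Winners (5 units): Cinder, Novara, Pike, Meridian, Hale.
First losing bid is Talon's $43,000, which sets the uniform price.
Total revenue = 5 × $43,000 = $215,000.

Total revenue: $215,000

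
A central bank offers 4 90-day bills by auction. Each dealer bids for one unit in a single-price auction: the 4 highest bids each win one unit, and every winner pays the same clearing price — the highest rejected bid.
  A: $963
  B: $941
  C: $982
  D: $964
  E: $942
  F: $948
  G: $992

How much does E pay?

Sorting: 992 (G), 982 (C), 964 (D), 963 (A), 948 (F), 942 (E), …
The 4 highest are G, C, D, A.
First losing bid is F's $948, which sets the uniform price.
E does not win → pays $0.

E pays $0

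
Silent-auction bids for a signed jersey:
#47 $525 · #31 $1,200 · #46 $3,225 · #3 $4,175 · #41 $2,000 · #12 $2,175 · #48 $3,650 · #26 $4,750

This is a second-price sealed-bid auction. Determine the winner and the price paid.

#26 pays $4,175

Second-price sealed-bid auction: the highest bidder wins and pays the second-highest bid.
Bids ranked: 4,750 (#26) > 4,175 (#3) > 3,650 (#48) > 3,225 (#46) > 2,175 (#12) > 2,000 (#41) > …
#26 wins with the highest bid; price is set by the runner-up at $4,175.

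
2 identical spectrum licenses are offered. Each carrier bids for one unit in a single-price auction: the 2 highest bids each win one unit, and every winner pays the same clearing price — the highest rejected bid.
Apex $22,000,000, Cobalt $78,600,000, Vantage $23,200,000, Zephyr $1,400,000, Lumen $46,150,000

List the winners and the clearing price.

Cobalt, Lumen; each pays $23,200,000

Sorting: 78,600,000 (Cobalt), 46,150,000 (Lumen), 23,200,000 (Vantage), 22,000,000 (Apex), …
Winners (2 units): Cobalt, Lumen.
Clearing price = highest rejected bid = $23,200,000.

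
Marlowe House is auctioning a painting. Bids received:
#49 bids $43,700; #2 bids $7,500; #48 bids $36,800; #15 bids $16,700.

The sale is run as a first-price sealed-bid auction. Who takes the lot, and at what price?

Bids in order: 43,700 (#49) > 36,800 (#48) > 16,700 (#15) > 7,500 (#2)
First-price: #49 pays what they bid, $43,700.

#49 pays $43,700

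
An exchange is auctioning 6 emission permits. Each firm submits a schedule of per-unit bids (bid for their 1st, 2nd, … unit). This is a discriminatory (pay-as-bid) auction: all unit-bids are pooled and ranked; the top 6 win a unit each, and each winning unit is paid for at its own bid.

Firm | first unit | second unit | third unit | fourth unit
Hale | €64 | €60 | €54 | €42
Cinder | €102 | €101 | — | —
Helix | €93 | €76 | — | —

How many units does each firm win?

Pooled unit-bids ranked (top 6): 102 (Cinder-1), 101 (Cinder-2), 93 (Helix-1), 76 (Helix-2), 64 (Hale-1), 60 (Hale-2)
Next rejected bid: €54 (not a price — pay-as-bid).
Allocation: Cinder 2, Hale 2, Helix 2.

Cinder 2, Hale 2, Helix 2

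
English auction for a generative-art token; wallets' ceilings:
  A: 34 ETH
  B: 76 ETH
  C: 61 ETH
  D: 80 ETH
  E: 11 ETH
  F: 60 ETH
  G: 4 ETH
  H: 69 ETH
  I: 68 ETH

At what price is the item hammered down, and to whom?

Limits in order: 80 (D) > 76 (B) > 69 (H) > 68 (I) > 61 (C) > 60 (F) > …
Once the price passes 76 ETH, only D is left; the hammer falls at B's limit of 76 ETH.

D wins at 76 ETH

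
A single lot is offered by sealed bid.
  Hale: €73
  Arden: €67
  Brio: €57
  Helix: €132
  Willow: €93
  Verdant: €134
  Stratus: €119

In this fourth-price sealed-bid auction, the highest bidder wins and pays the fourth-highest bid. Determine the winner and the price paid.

Verdant pays €93

Rule: the highest bidder wins and pays the fourth-highest bid.
Bids ranked: 134 (Verdant) > 132 (Helix) > 119 (Stratus) > 93 (Willow) > 73 (Hale) > 67 (Arden) > …
Verdant is highest; pays the fourth-highest bid, €93.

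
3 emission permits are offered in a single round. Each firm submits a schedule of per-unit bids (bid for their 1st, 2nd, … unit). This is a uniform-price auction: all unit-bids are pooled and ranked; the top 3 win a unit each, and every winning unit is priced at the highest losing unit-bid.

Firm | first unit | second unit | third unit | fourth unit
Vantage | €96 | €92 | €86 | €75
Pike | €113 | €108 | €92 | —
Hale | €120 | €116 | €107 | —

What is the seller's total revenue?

Total revenue: €324

Pooled unit-bids ranked (top 3): 120 (Hale-1), 116 (Hale-2), 113 (Pike-1)
The (k+1)-th unit-bid is €108.
Allocation: Hale 2, Pike 1. Every unit priced at €108.
Revenue = 3 × 108 = €324.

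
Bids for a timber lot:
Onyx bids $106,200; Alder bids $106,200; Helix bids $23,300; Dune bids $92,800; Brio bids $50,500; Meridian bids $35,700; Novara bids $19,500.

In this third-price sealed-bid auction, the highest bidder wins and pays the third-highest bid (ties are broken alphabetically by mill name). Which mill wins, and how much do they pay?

Alder pays $92,800

Sorting bids: 106,200 (Alder) > 106,200 (Onyx) > 92,800 (Dune) > 50,500 (Brio) > 35,700 (Meridian) > 23,300 (Helix) > …
Alder and Onyx tie at $106,200; tie-break gives it to Alder.
Alder is highest; pays the third-highest bid, $92,800.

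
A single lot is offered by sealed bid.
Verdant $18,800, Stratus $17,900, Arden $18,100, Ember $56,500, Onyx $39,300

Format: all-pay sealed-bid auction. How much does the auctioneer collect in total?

Total revenue: $150,600

Bids in order: 56,500 (Ember) > 39,300 (Onyx) > 18,800 (Verdant) > 18,100 (Arden) > 17,900 (Stratus)
Ember wins with the top bid; all bids are sunk regardless.
Every bidder forfeits their bid regardless of winning.
Revenue = 18,800 + 17,900 + 18,100 + 56,500 + 39,300 = $150,600.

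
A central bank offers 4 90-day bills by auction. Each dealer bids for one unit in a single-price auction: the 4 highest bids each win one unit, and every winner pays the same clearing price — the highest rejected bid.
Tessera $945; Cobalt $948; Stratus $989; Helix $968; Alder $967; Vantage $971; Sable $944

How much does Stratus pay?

Stratus pays $948

Ordering the bids: 989 (Stratus), 971 (Vantage), 968 (Helix), 967 (Alder), 948 (Cobalt), 945 (Tessera), …
The 4 highest are Stratus, Vantage, Helix, Alder.
First losing bid is Cobalt's $948, which sets the uniform price.
Stratus wins → pays $948.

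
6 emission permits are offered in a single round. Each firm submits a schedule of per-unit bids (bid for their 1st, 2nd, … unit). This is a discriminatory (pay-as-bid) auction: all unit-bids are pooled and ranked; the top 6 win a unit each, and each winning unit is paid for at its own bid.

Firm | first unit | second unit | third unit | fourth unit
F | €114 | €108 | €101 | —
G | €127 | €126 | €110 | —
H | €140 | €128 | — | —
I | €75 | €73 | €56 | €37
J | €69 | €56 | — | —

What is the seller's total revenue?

Merging the schedules and taking the best 6: 140 (H-1), 128 (H-2), 127 (G-1), 126 (G-2), 114 (F-1), 110 (G-3)
Next rejected bid: €108 (not a price — pay-as-bid).
Each winning unit pays its own bid.
Revenue = 140 + 128 + 127 + 126 + 114 + 110 = €745.

Total revenue: €745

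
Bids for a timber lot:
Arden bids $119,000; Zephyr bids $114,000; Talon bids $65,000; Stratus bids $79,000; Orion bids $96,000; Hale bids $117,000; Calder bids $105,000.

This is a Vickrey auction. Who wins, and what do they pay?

Arden pays $117,000

Bids in order: 119,000 (Arden) > 117,000 (Hale) > 114,000 (Zephyr) > 105,000 (Calder) > 96,000 (Orion) > 79,000 (Stratus) > …
Arden is highest; pays the second-highest bid, $117,000.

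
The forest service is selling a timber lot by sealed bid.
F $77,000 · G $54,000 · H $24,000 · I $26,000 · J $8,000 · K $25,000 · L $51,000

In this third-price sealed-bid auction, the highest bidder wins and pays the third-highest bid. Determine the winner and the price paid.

Rule: the highest bidder wins and pays the third-highest bid.
Bids in order: 77,000 (F) > 54,000 (G) > 51,000 (L) > 26,000 (I) > 25,000 (K) > 24,000 (H) > …
F wins; payment is bid #3 in the ranking = $51,000.

F pays $51,000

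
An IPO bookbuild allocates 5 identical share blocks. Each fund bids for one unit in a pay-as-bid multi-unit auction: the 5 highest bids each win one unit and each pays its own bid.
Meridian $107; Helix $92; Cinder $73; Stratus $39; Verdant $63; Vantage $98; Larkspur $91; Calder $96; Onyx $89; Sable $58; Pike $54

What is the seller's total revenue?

Bids ranked high→low: 107 (Meridian), 98 (Vantage), 96 (Calder), 92 (Helix), 91 (Larkspur), 89 (Onyx), 73 (Cinder), …
Winners (5 units): Meridian, Vantage, Calder, Helix, Larkspur.
Total revenue = 107 + 98 + 96 + 92 + 91 = $484.

Total revenue: $484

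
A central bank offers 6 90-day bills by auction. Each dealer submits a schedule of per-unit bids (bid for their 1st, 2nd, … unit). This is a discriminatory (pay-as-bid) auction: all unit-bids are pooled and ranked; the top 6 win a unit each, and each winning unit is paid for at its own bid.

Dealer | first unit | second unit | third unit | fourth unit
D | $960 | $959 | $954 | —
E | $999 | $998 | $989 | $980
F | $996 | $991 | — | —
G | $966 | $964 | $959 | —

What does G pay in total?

Merging the schedules and taking the best 6: 999 (E-1), 998 (E-2), 996 (F-1), 991 (F-2), 989 (E-3), 980 (E-4)
Next rejected bid: $966 (not a price — pay-as-bid).
G wins no units.

G pays $0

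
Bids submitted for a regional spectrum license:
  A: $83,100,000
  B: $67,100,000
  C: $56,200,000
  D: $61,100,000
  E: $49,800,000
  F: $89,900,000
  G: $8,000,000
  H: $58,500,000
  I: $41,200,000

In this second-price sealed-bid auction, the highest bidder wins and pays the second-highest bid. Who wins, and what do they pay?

F pays $83,100,000

Bids in order: 89,900,000 (F) > 83,100,000 (A) > 67,100,000 (B) > 61,100,000 (D) > 58,500,000 (H) > 56,200,000 (C) > …
F wins with the highest bid; price is set by the runner-up at $83,100,000.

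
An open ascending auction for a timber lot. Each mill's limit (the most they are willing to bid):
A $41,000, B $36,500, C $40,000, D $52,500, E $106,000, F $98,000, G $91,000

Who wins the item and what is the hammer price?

Limits ranked: 106,000 (E) > 98,000 (F) > 91,000 (G) > 52,500 (D) > 41,000 (A) > 40,000 (C) > …
F is the last rival to drop out, at $98,000; E remains and wins at that price.

E wins at $98,000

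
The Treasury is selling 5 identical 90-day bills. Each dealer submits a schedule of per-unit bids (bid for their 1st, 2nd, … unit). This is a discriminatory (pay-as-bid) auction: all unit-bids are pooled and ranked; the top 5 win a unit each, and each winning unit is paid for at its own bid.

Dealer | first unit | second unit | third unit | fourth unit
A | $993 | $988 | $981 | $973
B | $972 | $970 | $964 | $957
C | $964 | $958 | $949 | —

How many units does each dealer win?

All unit-bids, highest first — top 5: 993 (A-1), 988 (A-2), 981 (A-3), 973 (A-4), 972 (B-1)
Next rejected bid: $970 (not a price — pay-as-bid).
Allocation: A 4, B 1.

A 4, B 1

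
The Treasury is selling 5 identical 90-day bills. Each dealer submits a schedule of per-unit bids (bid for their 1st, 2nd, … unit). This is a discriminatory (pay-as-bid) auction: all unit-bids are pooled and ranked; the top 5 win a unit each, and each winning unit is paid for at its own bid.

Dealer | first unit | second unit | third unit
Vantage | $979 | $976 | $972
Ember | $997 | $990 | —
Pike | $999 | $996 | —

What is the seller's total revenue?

Total revenue: $4,961

Merging the schedules and taking the best 5: 999 (Pike-1), 997 (Ember-1), 996 (Pike-2), 990 (Ember-2), 979 (Vantage-1)
Next rejected bid: $976 (not a price — pay-as-bid).
Each winning unit pays its own bid.
Revenue = 999 + 997 + 996 + 990 + 979 = $4,961.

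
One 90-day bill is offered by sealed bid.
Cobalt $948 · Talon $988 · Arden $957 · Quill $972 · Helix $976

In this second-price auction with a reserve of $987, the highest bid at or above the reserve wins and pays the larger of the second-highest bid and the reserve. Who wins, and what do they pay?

Sorting bids: 988 (Talon) > 976 (Helix) > 972 (Quill) > 957 (Arden) > 948 (Cobalt)
Talon has the top bid at or above the reserve ($988).
max(second-highest $976, reserve $987) = $987.

Talon pays $987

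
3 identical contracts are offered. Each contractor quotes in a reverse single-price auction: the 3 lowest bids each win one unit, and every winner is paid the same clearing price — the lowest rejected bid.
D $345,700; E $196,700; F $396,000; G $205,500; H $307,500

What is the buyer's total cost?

Ordering the bids: 196,700 (E), 205,500 (G), 307,500 (H), 345,700 (D), 396,000 (F)
Winners (3 units): E, G, H.
Clearing price = lowest rejected bid = $345,700.
Total cost = 3 × $345,700 = $1,037,100.

Total cost: $1,037,100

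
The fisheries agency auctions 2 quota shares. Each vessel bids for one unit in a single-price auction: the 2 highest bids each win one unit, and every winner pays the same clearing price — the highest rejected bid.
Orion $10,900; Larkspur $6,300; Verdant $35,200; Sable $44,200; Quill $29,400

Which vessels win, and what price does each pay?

Sable, Verdant; each pays $29,400

Sorting: 44,200 (Sable), 35,200 (Verdant), 29,400 (Quill), 10,900 (Orion), …
Winners (2 units): Sable, Verdant.
Highest unsuccessful bid: $29,400 → clearing price.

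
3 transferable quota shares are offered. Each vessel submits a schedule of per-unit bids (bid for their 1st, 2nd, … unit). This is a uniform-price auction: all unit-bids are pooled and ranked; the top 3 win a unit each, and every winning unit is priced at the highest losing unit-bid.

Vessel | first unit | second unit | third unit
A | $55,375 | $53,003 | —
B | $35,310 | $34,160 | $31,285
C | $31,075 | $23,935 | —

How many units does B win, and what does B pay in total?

B: 1 unit, pays $34,160

Pooled unit-bids ranked (top 3): 55,375 (A-1), 53,003 (A-2), 35,310 (B-1)
The (k+1)-th unit-bid is $34,160.
B wins 1 unit(s) at $34,160 each.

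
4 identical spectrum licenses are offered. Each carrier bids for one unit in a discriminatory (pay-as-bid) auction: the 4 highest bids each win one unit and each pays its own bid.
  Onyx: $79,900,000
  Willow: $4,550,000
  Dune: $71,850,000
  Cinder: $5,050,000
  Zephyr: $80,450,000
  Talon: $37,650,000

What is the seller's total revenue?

Sorting: 80,450,000 (Zephyr), 79,900,000 (Onyx), 71,850,000 (Dune), 37,650,000 (Talon), 5,050,000 (Cinder), 4,550,000 (Willow)
Winners (4 units): Zephyr, Onyx, Dune, Talon.
Total revenue = 80,450,000 + 79,900,000 + 71,850,000 + 37,650,000 = $269,850,000.

Total revenue: $269,850,000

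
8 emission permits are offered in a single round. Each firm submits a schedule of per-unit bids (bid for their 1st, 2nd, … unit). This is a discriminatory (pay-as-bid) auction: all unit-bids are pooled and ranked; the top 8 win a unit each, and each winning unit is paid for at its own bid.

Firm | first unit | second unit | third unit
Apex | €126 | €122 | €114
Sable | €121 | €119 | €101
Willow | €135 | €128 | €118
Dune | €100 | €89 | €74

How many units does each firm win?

Apex 3, Sable 2, Willow 3

Merging the schedules and taking the best 8: 135 (Willow-1), 128 (Willow-2), 126 (Apex-1), 122 (Apex-2), 121 (Sable-1), 119 (Sable-2), 118 (Willow-3), 114 (Apex-3)
Next rejected bid: €101 (not a price — pay-as-bid).
Allocation: Apex 3, Sable 2, Willow 3.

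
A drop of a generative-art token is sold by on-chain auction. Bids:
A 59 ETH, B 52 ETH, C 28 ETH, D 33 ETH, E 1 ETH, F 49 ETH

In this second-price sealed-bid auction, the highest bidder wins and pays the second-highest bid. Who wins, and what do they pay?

A pays 52 ETH

Sorting bids: 59 (A) > 52 (B) > 49 (F) > 33 (D) > 28 (C) > 1 (E)
Second-price: A pays B's bid of 52 ETH.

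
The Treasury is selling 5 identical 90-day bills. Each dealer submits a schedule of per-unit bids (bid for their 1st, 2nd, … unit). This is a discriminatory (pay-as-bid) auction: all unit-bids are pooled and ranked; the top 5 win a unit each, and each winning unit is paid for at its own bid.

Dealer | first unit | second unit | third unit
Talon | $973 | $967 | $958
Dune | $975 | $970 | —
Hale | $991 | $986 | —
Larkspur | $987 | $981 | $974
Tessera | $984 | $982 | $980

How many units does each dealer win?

Pooled unit-bids ranked (top 5): 991 (Hale-1), 987 (Larkspur-1), 986 (Hale-2), 984 (Tessera-1), 982 (Tessera-2)
Next rejected bid: $981 (not a price — pay-as-bid).
Allocation: Hale 2, Larkspur 1, Tessera 2.

Hale 2, Larkspur 1, Tessera 2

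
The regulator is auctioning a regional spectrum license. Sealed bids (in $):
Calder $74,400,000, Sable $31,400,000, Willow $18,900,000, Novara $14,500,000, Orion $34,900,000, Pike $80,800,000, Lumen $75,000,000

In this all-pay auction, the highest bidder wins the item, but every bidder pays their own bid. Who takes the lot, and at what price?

Pike pays $80,800,000

Bids in order: 80,800,000 (Pike) > 75,000,000 (Lumen) > 74,400,000 (Calder) > 34,900,000 (Orion) > 31,400,000 (Sable) > 18,900,000 (Willow) > …
Pike wins with the top bid; all bids are sunk regardless.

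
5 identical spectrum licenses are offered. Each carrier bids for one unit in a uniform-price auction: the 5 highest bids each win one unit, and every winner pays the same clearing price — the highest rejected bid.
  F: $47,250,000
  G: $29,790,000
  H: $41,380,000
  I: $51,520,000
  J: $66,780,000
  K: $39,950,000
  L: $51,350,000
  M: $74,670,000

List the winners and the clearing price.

Sorting: 74,670,000 (M), 66,780,000 (J), 51,520,000 (I), 51,350,000 (L), 47,250,000 (F), 41,380,000 (H), 39,950,000 (K), …
Top 5: M, J, I, L, F.
Clearing price = highest rejected bid = $41,380,000.

M, J, I, L, F; each pays $41,380,000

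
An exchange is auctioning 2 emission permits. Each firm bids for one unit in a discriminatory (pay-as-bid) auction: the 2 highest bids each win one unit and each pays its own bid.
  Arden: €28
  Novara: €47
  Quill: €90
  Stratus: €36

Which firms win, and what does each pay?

Ordering the bids: 90 (Quill), 47 (Novara), 36 (Stratus), 28 (Arden)
Winners (2 units): Quill, Novara.
Each winner pays its own bid: Quill €90, Novara €47.

Quill €90, Novara €47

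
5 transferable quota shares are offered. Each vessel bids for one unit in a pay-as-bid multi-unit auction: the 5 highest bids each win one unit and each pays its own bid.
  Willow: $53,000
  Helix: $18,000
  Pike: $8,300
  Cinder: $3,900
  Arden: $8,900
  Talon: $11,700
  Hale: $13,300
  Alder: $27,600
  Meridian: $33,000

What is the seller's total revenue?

Sorting: 53,000 (Willow), 33,000 (Meridian), 27,600 (Alder), 18,000 (Helix), 13,300 (Hale), 11,700 (Talon), 8,900 (Arden), …
The 5 highest are Willow, Meridian, Alder, Helix, Hale.
Total revenue = 53,000 + 33,000 + 27,600 + 18,000 + 13,300 = $144,900.

Total revenue: $144,900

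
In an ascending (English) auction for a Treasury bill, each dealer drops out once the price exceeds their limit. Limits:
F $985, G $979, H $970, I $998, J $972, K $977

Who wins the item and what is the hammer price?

I wins at $985

Limits in order: 998 (I) > 985 (F) > 979 (G) > 977 (K) > 972 (J) > 970 (H)
Once the price passes $985, only I is left; the hammer falls at F's limit of $985.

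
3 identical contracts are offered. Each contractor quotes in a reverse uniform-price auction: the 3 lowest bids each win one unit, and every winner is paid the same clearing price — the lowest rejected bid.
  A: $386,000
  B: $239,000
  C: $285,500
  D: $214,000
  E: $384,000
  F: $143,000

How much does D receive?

D is paid $285,500

Sorting: 143,000 (F), 214,000 (D), 239,000 (B), 285,500 (C), 384,000 (E), …
Lowest 3: F, D, B.
First losing bid is C's $285,500, which sets the uniform price.
D wins → is paid $285,500.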